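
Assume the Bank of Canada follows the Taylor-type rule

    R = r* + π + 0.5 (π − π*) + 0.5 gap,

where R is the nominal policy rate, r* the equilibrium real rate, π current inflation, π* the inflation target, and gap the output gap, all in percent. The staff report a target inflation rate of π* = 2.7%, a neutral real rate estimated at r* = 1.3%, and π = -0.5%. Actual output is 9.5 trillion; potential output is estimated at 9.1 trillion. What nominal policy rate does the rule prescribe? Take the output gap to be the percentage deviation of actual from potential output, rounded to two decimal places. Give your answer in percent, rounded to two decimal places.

Output gap = 100 × (9.5 − 9.1) / 9.1 = 4.40%.
R = 1.30 + (-0.50) + 0.5 × (-0.50 − 2.70) + 0.5 × 4.40
   = 1.30 − 0.5 − 1.6 + 2.2 = 1.40

1.40%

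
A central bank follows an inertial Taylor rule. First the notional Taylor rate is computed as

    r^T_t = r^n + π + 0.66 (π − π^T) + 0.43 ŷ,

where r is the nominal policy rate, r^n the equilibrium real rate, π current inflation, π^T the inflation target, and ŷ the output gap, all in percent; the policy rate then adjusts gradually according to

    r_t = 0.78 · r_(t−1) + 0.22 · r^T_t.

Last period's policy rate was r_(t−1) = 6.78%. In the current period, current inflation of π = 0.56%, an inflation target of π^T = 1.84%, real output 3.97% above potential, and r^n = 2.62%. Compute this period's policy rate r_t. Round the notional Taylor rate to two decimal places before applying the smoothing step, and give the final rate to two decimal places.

6.18%

Output 3.97% above potential → ŷ = 3.97.
r^T_t = 2.62 + 0.56 + 0.66 × (0.56 − 1.84) + 0.43 × 3.97
   = 2.62 + 0.56 − 0.8448 + 1.7071 = 4.04
r_t = 0.78 × 6.78 + 0.22 × 4.04 = 5.2884 + 0.8888 = 6.18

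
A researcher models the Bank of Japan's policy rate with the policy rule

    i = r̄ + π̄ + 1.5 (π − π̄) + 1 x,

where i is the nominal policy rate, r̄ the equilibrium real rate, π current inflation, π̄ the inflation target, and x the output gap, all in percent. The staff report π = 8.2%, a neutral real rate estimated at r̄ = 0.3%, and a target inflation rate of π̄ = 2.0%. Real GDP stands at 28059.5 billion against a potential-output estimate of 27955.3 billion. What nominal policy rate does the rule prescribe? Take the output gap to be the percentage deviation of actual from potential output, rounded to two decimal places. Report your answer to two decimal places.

Output gap = 100 × (28059.5 − 27955.3) / 27955.3 = 0.37%.
i = 0.30 + 2.00 + 1.5 × (8.20 − 2.00) + 1 × 0.37
   = 0.30 + 2 + 9.3 + 0.37 = 11.97

11.97%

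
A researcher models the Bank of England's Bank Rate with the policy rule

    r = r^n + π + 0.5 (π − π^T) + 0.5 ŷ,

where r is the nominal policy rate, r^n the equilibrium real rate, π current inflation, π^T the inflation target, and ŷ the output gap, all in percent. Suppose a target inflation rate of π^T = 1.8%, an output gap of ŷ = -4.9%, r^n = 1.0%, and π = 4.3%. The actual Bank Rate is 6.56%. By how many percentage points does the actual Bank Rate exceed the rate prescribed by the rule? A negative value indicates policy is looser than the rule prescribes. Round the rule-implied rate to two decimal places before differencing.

2.46 pp

r = 1.0 + 4.3 + 0.5 × (4.3 − 1.8) + 0.5 × (-4.9)
   = 1.0 + 4.3 + 1.25 − 2.45 = 4.10
Deviation = 6.56 − 4.10 = 2.46 pp.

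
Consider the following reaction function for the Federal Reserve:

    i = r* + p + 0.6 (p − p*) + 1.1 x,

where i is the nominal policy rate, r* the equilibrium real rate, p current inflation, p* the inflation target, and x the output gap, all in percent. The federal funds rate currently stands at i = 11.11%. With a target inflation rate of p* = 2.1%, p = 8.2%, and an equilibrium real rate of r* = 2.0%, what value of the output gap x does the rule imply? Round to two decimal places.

-2.50%

1.1 x = 11.11 − 2.0 − 8.2 − 0.6 × (8.2 − 2.1) = -2.75
x = -2.75 / 1.1 = -2.50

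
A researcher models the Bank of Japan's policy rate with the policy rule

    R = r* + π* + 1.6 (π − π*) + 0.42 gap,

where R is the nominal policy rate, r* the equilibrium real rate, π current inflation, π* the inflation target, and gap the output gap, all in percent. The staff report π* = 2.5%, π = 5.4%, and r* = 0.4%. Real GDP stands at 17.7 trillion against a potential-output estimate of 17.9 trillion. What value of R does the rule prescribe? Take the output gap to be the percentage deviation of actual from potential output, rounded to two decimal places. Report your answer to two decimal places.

Output gap = 100 × (17.7 − 17.9) / 17.9 = -1.12%.
R = 0.40 + 2.50 + 1.6 × (5.40 − 2.50) + 0.42 × (-1.12)
   = 0.40 + 2.5 + 4.64 − 0.4704 = 7.07

7.07%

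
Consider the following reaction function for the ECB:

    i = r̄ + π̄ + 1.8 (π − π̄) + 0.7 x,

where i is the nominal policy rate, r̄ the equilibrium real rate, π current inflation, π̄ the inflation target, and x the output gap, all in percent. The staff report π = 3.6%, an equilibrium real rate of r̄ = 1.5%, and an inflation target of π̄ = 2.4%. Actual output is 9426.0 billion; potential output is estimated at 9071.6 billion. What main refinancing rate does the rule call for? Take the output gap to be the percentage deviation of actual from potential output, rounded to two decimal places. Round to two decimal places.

8.80%

Output gap = 100 × (9426.0 − 9071.6) / 9071.6 = 3.91%.
i = 1.50 + 2.40 + 1.8 × (3.60 − 2.40) + 0.7 × 3.91
   = 1.50 + 2.4 + 2.16 + 2.737 = 8.80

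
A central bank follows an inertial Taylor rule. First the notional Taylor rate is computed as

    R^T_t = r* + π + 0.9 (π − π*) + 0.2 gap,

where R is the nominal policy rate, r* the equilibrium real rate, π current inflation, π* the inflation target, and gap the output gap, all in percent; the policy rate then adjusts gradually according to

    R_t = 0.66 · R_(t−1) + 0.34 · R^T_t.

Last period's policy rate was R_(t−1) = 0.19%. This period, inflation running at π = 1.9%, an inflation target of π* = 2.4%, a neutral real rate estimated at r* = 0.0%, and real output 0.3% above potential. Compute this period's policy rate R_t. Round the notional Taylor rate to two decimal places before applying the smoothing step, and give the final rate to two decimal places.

Output 0.3% above potential → gap = 0.3.
R^T_t = 0.0 + 1.9 + 0.9 × (1.9 − 2.4) + 0.2 × 0.3
   = 0.0 + 1.9 − 0.45 + 0.06 = 1.51
R_t = 0.66 × 0.19 + 0.34 × 1.51 = 0.1254 + 0.5134 = 0.64

0.64%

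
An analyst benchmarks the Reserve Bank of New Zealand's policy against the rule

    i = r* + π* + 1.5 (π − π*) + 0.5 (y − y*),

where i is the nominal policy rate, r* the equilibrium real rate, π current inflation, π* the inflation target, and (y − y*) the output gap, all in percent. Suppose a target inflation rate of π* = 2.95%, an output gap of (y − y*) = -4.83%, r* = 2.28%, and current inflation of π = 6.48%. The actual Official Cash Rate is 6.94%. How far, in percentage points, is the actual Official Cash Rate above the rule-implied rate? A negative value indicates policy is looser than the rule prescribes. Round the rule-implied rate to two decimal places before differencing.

-1.17 pp

i = 2.28 + 2.95 + 1.5 × (6.48 − 2.95) + 0.5 × (-4.83)
   = 2.28 + 2.95 + 5.295 − 2.415 = 8.11
Deviation = 6.94 − 8.11 = -1.17 pp.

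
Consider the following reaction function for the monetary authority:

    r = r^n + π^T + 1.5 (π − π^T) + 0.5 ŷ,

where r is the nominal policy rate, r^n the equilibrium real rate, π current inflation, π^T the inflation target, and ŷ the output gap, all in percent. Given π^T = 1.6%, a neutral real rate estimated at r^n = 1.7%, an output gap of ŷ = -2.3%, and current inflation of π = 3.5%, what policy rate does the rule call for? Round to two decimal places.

5.00%

r = 1.7 + 1.6 + 1.5 × (3.5 − 1.6) + 0.5 × (-2.3)
   = 1.7 + 1.6 + 2.85 − 1.15 = 5.00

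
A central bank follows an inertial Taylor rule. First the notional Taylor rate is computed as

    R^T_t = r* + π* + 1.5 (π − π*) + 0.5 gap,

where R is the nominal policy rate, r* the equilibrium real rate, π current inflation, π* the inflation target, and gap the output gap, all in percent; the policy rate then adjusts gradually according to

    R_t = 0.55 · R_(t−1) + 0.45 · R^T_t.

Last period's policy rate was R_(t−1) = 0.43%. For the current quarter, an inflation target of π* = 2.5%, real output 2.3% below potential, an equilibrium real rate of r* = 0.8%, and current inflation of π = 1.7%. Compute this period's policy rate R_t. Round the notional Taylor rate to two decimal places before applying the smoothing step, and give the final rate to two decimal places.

0.66%

Output 2.3% below potential → gap = -2.3.
R^T_t = 0.8 + 2.5 + 1.5 × (1.7 − 2.5) + 0.5 × (-2.3)
   = 0.8 + 2.5 − 1.2 − 1.15 = 0.95
R_t = 0.55 × 0.43 + 0.45 × 0.95 = 0.2365 + 0.4275 = 0.66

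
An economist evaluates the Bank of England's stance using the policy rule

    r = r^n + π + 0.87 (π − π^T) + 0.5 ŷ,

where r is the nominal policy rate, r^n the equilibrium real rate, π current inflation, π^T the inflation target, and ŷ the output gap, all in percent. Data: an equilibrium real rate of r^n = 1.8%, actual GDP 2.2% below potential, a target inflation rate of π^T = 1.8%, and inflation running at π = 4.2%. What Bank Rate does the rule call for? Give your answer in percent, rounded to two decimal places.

6.99%

Output 2.2% below potential → ŷ = -2.2.
r = 1.8 + 4.2 + 0.87 × (4.2 − 1.8) + 0.5 × (-2.2)
   = 1.8 + 4.2 + 2.088 − 1.1 = 6.99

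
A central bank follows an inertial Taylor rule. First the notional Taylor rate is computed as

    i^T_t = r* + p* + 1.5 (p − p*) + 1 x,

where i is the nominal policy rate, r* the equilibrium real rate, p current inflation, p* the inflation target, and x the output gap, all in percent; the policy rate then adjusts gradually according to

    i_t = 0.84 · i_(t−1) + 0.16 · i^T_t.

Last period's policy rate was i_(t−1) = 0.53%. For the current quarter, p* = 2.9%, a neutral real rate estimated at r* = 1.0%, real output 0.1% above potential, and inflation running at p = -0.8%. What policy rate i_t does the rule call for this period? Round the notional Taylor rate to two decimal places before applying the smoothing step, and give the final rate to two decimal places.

0.20%

Output 0.1% above potential → x = 0.1.
i^T_t = 1.0 + 2.9 + 1.5 × (-0.8 − 2.9) + 1 × 0.1
   = 1.0 + 2.9 − 5.55 + 0.1 = -1.55
i_t = 0.84 × 0.53 + 0.16 × (-1.55) = 0.4452 − 0.248 = 0.20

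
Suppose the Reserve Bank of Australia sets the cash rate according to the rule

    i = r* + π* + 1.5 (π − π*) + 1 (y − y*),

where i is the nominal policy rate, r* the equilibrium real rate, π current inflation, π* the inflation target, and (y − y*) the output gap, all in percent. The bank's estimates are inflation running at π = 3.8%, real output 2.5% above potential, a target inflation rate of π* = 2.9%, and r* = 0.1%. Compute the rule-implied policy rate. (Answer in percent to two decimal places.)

Output 2.5% above potential → (y − y*) = 2.5.
i = 0.1 + 2.9 + 1.5 × (3.8 − 2.9) + 1 × 2.5
   = 0.1 + 2.9 + 1.35 + 2.5 = 6.85

6.85%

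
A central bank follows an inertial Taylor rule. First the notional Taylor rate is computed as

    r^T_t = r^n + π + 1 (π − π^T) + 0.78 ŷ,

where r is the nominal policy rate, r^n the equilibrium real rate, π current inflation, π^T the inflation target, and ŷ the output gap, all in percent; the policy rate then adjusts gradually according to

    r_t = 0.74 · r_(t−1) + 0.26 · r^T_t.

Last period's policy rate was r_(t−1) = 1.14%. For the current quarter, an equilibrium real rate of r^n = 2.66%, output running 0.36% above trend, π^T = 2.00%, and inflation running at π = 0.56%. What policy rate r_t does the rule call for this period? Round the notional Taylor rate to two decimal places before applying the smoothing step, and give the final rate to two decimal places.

1.38%

Output 0.36% above potential → ŷ = 0.36.
r^T_t = 2.66 + 0.56 + 1 × (0.56 − 2.00) + 0.78 × 0.36
   = 2.66 + 0.56 − 1.44 + 0.2808 = 2.06
r_t = 0.74 × 1.14 + 0.26 × 2.06 = 0.8436 + 0.5356 = 1.38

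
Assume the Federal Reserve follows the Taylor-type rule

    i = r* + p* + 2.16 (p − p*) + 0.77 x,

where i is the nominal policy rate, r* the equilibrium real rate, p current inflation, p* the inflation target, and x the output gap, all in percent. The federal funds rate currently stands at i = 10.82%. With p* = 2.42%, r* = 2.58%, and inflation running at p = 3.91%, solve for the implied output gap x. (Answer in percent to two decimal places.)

3.38%

0.77 x = 10.82 − 2.58 − 2.42 − 2.16 × (3.91 − 2.42) = 2.6016
x = 2.6016 / 0.77 = 3.38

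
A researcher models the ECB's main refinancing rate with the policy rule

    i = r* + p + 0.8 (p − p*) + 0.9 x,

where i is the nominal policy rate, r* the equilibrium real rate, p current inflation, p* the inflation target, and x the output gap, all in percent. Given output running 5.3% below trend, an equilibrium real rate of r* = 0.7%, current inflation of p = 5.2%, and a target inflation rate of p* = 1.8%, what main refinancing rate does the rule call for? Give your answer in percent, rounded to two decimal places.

Output 5.3% below potential → x = -5.3.
i = 0.7 + 5.2 + 0.8 × (5.2 − 1.8) + 0.9 × (-5.3)
   = 0.7 + 5.2 + 2.72 − 4.77 = 3.85

3.85%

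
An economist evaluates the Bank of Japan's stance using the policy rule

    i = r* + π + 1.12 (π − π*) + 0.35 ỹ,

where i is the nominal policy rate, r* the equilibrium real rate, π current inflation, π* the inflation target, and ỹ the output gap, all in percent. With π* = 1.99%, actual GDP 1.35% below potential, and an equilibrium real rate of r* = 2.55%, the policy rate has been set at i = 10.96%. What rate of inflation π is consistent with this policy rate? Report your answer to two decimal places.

5.24%

Output 1.35% below potential → ỹ = -1.35.
Collecting π: i = r* + (1 + 1.12) π − 1.12 π* + 0.35 ỹ
2.12 π = 10.96 − 2.55 + 1.12 × 1.99 − 0.35 × (-1.35) = 11.1113
π = 11.1113 / 2.12 = 5.24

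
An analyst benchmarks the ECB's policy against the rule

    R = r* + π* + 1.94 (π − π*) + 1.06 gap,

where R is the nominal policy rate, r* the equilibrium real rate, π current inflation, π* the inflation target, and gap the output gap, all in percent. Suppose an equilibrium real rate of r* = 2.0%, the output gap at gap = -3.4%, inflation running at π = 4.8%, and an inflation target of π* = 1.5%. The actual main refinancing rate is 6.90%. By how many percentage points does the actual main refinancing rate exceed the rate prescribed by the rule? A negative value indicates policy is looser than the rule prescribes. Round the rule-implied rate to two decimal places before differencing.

0.60 pp

R = 2.0 + 1.5 + 1.94 × (4.8 − 1.5) + 1.06 × (-3.4)
   = 2.0 + 1.5 + 6.402 − 3.604 = 6.30
Deviation = 6.90 − 6.30 = 0.60 pp.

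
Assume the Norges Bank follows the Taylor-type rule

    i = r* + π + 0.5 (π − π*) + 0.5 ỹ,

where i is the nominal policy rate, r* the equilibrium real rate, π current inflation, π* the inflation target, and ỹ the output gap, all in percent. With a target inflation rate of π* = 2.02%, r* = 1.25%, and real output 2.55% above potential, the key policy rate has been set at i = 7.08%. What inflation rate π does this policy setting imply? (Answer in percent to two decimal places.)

Output 2.55% above potential → ỹ = 2.55.
Collecting π: i = r* + (1 + 0.5) π − 0.5 π* + 0.5 ỹ
1.5 π = 7.08 − 1.25 + 0.5 × 2.02 − 0.5 × 2.55 = 5.565
π = 5.565 / 1.5 = 3.71

3.71%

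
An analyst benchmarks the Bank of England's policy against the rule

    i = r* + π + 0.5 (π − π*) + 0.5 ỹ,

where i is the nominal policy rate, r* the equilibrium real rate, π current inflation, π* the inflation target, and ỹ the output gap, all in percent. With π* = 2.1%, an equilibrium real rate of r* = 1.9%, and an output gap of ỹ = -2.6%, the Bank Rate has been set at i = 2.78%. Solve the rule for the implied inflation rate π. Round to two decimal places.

2.15%

Collecting π: i = r* + (1 + 0.5) π − 0.5 π* + 0.5 ỹ
1.5 π = 2.78 − 1.9 + 0.5 × 2.1 − 0.5 × (-2.6) = 3.23
π = 3.23 / 1.5 = 2.15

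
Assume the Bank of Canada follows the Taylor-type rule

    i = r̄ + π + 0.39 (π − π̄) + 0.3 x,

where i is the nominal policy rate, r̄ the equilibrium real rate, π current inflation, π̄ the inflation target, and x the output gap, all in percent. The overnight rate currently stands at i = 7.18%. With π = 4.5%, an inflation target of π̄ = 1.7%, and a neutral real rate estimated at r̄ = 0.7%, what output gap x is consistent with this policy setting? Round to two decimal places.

2.96%

0.3 x = 7.18 − 0.7 − 4.5 − 0.39 × (4.5 − 1.7) = 0.888
x = 0.888 / 0.3 = 2.96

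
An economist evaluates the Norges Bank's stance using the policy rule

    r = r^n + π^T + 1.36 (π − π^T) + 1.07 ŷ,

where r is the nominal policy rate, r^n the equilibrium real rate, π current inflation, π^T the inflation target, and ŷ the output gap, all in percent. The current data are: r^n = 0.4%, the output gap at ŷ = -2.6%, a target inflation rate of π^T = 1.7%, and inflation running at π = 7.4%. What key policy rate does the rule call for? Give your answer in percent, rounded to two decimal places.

7.07%

r = 0.4 + 1.7 + 1.36 × (7.4 − 1.7) + 1.07 × (-2.6)
   = 0.4 + 1.7 + 7.752 − 2.782 = 7.07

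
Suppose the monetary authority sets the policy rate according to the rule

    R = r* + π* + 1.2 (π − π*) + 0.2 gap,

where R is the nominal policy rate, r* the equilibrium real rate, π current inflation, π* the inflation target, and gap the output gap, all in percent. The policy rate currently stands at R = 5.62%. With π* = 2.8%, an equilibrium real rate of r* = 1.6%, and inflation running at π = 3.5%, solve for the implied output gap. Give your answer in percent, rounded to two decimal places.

1.90%

0.2 gap = 5.62 − 1.6 − 2.8 − 1.2 × (3.5 − 2.8) = 0.38
gap = 0.38 / 0.2 = 1.90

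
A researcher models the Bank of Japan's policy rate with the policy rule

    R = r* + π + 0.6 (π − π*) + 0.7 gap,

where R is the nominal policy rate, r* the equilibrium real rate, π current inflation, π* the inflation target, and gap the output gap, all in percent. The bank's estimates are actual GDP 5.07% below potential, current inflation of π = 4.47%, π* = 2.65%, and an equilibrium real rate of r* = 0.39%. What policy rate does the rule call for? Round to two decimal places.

2.40%

Output 5.07% below potential → gap = -5.07.
R = 0.39 + 4.47 + 0.6 × (4.47 − 2.65) + 0.7 × (-5.07)
   = 0.39 + 4.47 + 1.092 − 3.549 = 2.40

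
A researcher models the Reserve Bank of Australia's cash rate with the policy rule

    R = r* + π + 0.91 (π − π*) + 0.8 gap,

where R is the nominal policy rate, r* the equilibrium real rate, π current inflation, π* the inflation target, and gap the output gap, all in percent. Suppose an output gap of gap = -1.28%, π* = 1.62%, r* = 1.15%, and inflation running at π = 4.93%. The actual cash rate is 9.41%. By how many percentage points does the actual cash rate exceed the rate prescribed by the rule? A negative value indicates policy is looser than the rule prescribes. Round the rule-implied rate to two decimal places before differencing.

R = 1.15 + 4.93 + 0.91 × (4.93 − 1.62) + 0.8 × (-1.28)
   = 1.15 + 4.93 + 3.0121 − 1.024 = 8.07
Deviation = 9.41 − 8.07 = 1.34 pp.

1.34 pp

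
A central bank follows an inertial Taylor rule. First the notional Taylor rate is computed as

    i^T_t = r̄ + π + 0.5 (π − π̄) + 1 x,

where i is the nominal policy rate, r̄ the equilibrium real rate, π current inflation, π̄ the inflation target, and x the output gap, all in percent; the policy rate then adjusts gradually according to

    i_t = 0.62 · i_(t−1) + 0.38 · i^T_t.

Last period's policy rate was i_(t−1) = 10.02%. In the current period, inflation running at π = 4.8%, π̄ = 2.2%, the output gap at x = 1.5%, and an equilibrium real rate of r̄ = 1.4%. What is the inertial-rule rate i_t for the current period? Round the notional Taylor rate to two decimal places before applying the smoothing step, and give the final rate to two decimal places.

9.63%

i^T_t = 1.4 + 4.8 + 0.5 × (4.8 − 2.2) + 1 × 1.5
   = 1.4 + 4.8 + 1.3 + 1.5 = 9.00
i_t = 0.62 × 10.02 + 0.38 × 9.00 = 6.2124 + 3.42 = 9.63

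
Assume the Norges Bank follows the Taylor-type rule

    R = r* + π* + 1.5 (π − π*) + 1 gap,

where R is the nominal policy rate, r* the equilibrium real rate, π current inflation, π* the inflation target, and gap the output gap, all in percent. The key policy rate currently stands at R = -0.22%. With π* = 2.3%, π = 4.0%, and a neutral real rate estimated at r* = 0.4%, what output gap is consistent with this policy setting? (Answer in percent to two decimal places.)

-5.47%

1 gap = -0.22 − 0.4 − 2.3 − 1.5 × (4.0 − 2.3) = -5.47
gap = -5.47 / 1 = -5.47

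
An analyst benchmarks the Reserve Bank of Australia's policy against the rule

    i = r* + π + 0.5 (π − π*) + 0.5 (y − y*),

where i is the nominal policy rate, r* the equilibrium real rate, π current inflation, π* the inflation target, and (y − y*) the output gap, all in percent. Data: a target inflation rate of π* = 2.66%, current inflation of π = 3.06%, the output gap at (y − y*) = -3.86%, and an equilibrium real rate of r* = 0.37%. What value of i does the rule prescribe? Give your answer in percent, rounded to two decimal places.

i = 0.37 + 3.06 + 0.5 × (3.06 − 2.66) + 0.5 × (-3.86)
   = 0.37 + 3.06 + 0.2 − 1.93 = 1.70

1.70%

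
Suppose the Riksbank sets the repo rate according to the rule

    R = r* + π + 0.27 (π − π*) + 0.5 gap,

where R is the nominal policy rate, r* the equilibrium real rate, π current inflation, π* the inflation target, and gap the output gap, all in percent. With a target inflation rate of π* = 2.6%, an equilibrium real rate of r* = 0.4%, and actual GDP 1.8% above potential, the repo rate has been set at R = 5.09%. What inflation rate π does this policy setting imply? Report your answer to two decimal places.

Output 1.8% above potential → gap = 1.8.
Collecting π: R = r* + (1 + 0.27) π − 0.27 π* + 0.5 gap
1.27 π = 5.09 − 0.4 + 0.27 × 2.6 − 0.5 × 1.8 = 4.492
π = 4.492 / 1.27 = 3.54

3.54%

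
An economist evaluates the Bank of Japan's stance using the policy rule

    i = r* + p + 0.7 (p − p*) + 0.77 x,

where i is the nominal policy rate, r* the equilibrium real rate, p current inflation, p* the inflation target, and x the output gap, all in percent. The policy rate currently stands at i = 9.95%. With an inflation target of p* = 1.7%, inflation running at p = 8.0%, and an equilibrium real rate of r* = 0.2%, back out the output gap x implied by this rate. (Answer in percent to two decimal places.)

0.77 x = 9.95 − 0.2 − 8.0 − 0.7 × (8.0 − 1.7) = -2.66
x = -2.66 / 0.77 = -3.45

-3.45%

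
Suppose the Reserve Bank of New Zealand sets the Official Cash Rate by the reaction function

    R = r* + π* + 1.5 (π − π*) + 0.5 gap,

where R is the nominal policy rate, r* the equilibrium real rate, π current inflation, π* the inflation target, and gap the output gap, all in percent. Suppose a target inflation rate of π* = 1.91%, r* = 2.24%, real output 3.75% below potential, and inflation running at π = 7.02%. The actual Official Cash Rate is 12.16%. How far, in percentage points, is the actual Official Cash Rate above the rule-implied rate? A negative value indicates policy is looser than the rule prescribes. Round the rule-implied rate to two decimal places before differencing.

2.22 pp

Output 3.75% below potential → gap = -3.75.
R = 2.24 + 1.91 + 1.5 × (7.02 − 1.91) + 0.5 × (-3.75)
   = 2.24 + 1.91 + 7.665 − 1.875 = 9.94
Deviation = 12.16 − 9.94 = 2.22 pp.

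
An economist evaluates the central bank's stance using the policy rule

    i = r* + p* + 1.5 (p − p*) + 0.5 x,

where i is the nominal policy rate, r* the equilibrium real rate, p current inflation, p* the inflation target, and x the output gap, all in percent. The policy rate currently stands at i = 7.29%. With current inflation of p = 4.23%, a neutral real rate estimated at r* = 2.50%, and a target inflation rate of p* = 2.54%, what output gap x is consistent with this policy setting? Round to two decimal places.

-0.57%

0.5 x = 7.29 − 2.50 − 2.54 − 1.5 × (4.23 − 2.54) = -0.285
x = -0.285 / 0.5 = -0.57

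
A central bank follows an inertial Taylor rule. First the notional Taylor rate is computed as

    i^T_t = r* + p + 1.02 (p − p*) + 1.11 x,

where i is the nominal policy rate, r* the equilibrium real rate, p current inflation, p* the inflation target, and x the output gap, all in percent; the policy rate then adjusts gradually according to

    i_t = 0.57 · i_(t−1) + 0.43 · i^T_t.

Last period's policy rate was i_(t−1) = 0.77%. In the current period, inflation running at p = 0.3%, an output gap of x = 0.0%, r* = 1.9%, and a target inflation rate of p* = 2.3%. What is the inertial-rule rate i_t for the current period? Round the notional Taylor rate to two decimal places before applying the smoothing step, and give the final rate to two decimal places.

0.51%

i^T_t = 1.9 + 0.3 + 1.02 × (0.3 − 2.3) + 1.11 × 0.0
   = 1.9 + 0.3 − 2.04 + 0 = 0.16
i_t = 0.57 × 0.77 + 0.43 × 0.16 = 0.4389 + 0.0688 = 0.51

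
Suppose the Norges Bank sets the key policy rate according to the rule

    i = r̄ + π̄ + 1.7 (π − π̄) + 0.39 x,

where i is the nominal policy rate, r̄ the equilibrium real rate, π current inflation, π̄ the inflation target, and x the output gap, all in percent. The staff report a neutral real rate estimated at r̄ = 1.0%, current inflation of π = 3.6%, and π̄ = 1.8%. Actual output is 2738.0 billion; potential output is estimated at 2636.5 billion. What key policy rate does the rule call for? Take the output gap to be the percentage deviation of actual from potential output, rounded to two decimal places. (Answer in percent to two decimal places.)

7.36%

Output gap = 100 × (2738.0 − 2636.5) / 2636.5 = 3.85%.
i = 1.00 + 1.80 + 1.7 × (3.60 − 1.80) + 0.39 × 3.85
   = 1.00 + 1.8 + 3.06 + 1.5015 = 7.36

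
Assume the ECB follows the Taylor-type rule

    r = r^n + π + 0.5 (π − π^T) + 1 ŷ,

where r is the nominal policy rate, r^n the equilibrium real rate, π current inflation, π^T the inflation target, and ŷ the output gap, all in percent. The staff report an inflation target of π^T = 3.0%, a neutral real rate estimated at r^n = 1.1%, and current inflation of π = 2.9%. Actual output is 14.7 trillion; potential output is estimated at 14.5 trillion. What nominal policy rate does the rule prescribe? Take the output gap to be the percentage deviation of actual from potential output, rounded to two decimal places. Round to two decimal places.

Output gap = 100 × (14.7 − 14.5) / 14.5 = 1.38%.
r = 1.10 + 2.90 + 0.5 × (2.90 − 3.00) + 1 × 1.38
   = 1.10 + 2.9 − 0.05 + 1.38 = 5.33

5.33%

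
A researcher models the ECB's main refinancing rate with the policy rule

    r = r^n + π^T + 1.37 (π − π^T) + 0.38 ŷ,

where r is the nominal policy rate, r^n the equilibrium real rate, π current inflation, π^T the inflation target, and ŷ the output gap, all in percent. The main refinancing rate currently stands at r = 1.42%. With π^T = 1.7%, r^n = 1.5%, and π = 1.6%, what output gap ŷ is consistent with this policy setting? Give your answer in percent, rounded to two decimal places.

0.38 ŷ = 1.42 − 1.5 − 1.7 − 1.37 × (1.6 − 1.7) = -1.643
ŷ = -1.643 / 0.38 = -4.32

-4.32%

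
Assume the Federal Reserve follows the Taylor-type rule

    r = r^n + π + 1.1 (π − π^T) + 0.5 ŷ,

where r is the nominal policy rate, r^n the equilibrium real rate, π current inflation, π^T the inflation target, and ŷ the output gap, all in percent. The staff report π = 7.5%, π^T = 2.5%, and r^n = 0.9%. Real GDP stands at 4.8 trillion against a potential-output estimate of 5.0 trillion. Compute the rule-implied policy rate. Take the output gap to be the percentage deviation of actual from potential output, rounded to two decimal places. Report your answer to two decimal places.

Output gap = 100 × (4.8 − 5.0) / 5.0 = -4.00%.
r = 0.90 + 7.50 + 1.1 × (7.50 − 2.50) + 0.5 × (-4.00)
   = 0.90 + 7.5 + 5.5 − 2 = 11.90

11.90%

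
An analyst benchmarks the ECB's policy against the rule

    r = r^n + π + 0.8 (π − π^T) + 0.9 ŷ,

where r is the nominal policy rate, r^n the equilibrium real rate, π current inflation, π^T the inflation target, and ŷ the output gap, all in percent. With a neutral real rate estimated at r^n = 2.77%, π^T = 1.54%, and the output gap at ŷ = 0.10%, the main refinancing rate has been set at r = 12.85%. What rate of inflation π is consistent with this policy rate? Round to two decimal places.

6.23%

Collecting π: r = r^n + (1 + 0.8) π − 0.8 π^T + 0.9 ŷ
1.8 π = 12.85 − 2.77 + 0.8 × 1.54 − 0.9 × 0.10 = 11.222
π = 11.222 / 1.8 = 6.23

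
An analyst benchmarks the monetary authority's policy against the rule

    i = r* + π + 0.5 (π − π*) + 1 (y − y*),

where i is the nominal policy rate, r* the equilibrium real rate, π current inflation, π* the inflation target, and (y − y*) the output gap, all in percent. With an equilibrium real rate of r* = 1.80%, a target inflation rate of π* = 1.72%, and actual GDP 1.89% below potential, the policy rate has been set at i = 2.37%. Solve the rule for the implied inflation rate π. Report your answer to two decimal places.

Output 1.89% below potential → (y − y*) = -1.89.
Collecting π: i = r* + (1 + 0.5) π − 0.5 π* + 1 (y − y*)
1.5 π = 2.37 − 1.80 + 0.5 × 1.72 − 1 × (-1.89) = 3.32
π = 3.32 / 1.5 = 2.21

2.21%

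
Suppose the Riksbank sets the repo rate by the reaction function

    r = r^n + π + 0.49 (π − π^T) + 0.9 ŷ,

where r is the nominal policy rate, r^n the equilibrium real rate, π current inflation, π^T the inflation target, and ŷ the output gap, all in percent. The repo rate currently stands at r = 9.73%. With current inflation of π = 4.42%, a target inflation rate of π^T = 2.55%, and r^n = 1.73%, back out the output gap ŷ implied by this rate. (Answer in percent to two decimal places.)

0.9 ŷ = 9.73 − 1.73 − 4.42 − 0.49 × (4.42 − 2.55) = 2.6637
ŷ = 2.6637 / 0.9 = 2.96

2.96%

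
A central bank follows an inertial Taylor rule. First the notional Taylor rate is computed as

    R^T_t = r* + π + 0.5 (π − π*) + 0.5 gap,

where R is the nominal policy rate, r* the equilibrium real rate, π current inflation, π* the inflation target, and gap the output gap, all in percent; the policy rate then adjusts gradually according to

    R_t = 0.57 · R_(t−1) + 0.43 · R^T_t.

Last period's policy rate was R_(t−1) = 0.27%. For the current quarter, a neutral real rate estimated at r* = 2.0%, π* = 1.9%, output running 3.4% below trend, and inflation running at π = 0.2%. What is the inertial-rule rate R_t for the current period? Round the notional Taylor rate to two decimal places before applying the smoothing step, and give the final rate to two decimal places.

Output 3.4% below potential → gap = -3.4.
R^T_t = 2.0 + 0.2 + 0.5 × (0.2 − 1.9) + 0.5 × (-3.4)
   = 2.0 + 0.2 − 0.85 − 1.7 = -0.35
R_t = 0.57 × 0.27 + 0.43 × (-0.35) = 0.1539 − 0.1505 = 0.00

0.00%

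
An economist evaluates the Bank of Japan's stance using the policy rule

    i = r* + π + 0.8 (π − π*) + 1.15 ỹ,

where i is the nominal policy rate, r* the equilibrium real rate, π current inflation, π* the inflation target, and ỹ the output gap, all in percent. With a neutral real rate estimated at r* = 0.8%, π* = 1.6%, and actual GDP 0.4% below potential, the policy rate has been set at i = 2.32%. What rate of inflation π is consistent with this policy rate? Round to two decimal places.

1.81%

Output 0.4% below potential → ỹ = -0.4.
Collecting π: i = r* + (1 + 0.8) π − 0.8 π* + 1.15 ỹ
1.8 π = 2.32 − 0.8 + 0.8 × 1.6 − 1.15 × (-0.4) = 3.26
π = 3.26 / 1.8 = 1.81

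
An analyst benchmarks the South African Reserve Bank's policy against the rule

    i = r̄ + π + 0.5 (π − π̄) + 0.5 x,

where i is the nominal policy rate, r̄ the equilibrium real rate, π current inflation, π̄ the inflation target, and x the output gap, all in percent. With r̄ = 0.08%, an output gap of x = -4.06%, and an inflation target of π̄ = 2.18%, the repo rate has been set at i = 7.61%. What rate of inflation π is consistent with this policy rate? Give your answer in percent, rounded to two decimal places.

Collecting π: i = r̄ + (1 + 0.5) π − 0.5 π̄ + 0.5 x
1.5 π = 7.61 − 0.08 + 0.5 × 2.18 − 0.5 × (-4.06) = 10.65
π = 10.65 / 1.5 = 7.10

7.10%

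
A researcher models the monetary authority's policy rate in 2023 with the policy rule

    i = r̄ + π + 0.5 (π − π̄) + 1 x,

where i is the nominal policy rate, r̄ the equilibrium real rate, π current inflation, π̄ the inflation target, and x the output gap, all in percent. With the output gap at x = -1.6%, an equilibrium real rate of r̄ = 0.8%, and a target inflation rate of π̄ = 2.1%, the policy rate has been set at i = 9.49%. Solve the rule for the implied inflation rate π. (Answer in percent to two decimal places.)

7.56%

Collecting π: i = r̄ + (1 + 0.5) π − 0.5 π̄ + 1 x
1.5 π = 9.49 − 0.8 + 0.5 × 2.1 − 1 × (-1.6) = 11.34
π = 11.34 / 1.5 = 7.56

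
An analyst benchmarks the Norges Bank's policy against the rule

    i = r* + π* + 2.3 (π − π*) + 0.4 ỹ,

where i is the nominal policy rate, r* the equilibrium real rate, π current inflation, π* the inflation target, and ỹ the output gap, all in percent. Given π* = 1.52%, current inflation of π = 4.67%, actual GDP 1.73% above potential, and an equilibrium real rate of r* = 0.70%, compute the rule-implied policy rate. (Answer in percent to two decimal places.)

10.16%

Output 1.73% above potential → ỹ = 1.73.
i = 0.70 + 1.52 + 2.3 × (4.67 − 1.52) + 0.4 × 1.73
   = 0.70 + 1.52 + 7.245 + 0.692 = 10.16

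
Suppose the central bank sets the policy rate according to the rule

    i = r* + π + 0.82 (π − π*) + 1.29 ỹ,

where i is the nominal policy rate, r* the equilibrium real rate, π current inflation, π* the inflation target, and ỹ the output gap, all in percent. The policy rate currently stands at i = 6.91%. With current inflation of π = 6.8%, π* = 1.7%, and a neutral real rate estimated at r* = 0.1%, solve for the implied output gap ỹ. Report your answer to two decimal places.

-3.23%

1.29 ỹ = 6.91 − 0.1 − 6.8 − 0.82 × (6.8 − 1.7) = -4.172
ỹ = -4.172 / 1.29 = -3.23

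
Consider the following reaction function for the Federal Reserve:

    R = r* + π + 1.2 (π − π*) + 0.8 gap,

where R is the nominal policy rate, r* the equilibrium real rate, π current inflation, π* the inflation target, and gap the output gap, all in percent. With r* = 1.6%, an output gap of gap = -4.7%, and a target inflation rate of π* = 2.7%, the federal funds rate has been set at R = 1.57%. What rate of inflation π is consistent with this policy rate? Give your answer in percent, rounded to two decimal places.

3.17%

Collecting π: R = r* + (1 + 1.2) π − 1.2 π* + 0.8 gap
2.2 π = 1.57 − 1.6 + 1.2 × 2.7 − 0.8 × (-4.7) = 6.97
π = 6.97 / 2.2 = 3.17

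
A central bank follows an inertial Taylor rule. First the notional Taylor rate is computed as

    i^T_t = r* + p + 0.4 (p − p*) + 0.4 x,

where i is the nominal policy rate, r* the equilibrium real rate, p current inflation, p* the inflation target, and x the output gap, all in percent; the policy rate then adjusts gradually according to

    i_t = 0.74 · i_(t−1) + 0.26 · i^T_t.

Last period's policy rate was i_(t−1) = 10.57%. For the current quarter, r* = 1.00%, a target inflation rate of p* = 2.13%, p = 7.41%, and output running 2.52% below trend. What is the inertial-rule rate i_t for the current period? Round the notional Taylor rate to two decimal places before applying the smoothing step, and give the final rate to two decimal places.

10.29%

Output 2.52% below potential → x = -2.52.
i^T_t = 1.00 + 7.41 + 0.4 × (7.41 − 2.13) + 0.4 × (-2.52)
   = 1.00 + 7.41 + 2.112 − 1.008 = 9.51
i_t = 0.74 × 10.57 + 0.26 × 9.51 = 7.8218 + 2.4726 = 10.29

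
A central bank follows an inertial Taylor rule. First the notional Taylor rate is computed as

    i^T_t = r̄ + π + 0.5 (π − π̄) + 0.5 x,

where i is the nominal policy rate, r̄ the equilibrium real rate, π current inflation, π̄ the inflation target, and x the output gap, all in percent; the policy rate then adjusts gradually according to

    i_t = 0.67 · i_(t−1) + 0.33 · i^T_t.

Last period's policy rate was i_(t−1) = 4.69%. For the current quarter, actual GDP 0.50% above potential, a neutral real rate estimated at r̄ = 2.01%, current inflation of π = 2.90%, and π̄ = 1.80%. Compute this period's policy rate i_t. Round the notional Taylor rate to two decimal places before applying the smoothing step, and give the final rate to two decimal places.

Output 0.50% above potential → x = 0.50.
i^T_t = 2.01 + 2.90 + 0.5 × (2.90 − 1.80) + 0.5 × 0.50
   = 2.01 + 2.9 + 0.55 + 0.25 = 5.71
i_t = 0.67 × 4.69 + 0.33 × 5.71 = 3.1423 + 1.8843 = 5.03

5.03%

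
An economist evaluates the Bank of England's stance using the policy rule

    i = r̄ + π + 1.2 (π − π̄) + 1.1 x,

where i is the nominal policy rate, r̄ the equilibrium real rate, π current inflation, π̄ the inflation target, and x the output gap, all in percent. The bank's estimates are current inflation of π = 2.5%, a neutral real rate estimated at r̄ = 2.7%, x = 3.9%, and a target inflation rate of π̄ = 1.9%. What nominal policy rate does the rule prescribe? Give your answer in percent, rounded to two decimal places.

10.21%

i = 2.7 + 2.5 + 1.2 × (2.5 − 1.9) + 1.1 × 3.9
   = 2.7 + 2.5 + 0.72 + 4.29 = 10.21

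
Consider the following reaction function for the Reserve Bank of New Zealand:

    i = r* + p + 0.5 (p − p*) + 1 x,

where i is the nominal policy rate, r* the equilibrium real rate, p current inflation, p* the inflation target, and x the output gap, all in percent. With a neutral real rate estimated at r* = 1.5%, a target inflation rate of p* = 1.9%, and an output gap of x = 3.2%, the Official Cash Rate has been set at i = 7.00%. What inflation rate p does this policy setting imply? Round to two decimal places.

Collecting p: i = r* + (1 + 0.5) p − 0.5 p* + 1 x
1.5 p = 7.00 − 1.5 + 0.5 × 1.9 − 1 × 3.2 = 3.25
p = 3.25 / 1.5 = 2.17

2.17%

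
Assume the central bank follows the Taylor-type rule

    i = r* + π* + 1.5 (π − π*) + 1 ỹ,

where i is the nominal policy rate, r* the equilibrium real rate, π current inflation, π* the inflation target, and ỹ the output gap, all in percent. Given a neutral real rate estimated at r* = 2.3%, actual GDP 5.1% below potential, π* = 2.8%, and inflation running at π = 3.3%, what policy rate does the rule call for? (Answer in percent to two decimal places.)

0.75%

Output 5.1% below potential → ỹ = -5.1.
i = 2.3 + 2.8 + 1.5 × (3.3 − 2.8) + 1 × (-5.1)
   = 2.3 + 2.8 + 0.75 − 5.1 = 0.75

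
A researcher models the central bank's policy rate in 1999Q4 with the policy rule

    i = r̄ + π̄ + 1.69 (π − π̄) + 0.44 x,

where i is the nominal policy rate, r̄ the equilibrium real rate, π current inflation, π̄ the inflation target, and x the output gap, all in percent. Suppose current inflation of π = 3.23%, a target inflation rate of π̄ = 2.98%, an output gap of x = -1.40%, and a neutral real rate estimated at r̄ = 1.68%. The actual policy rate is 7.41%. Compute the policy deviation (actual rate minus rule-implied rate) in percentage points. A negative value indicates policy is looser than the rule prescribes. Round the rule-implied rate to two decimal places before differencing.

i = 1.68 + 2.98 + 1.69 × (3.23 − 2.98) + 0.44 × (-1.40)
   = 1.68 + 2.98 + 0.4225 − 0.616 = 4.47
Deviation = 7.41 − 4.47 = 2.94 pp.

2.94 pp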